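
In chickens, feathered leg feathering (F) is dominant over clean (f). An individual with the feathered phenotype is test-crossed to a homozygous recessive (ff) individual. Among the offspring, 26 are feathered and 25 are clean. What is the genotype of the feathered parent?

Test cross: ? × ff
Offspring: 26 feathered, 25 clean — approximately 1:1.
A 1:1 ratio in a test cross indicates the unknown parent is heterozygous (Ff).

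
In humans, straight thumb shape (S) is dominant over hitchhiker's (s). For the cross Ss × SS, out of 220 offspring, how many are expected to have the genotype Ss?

Punnett square for Ss × SS:
Offspring genotypes: 2 SS, 2 Ss
Total offspring: 4
Count with target: 2
Probability: 2/4 = 1/2
Expected count = 1/2 × 220 = 110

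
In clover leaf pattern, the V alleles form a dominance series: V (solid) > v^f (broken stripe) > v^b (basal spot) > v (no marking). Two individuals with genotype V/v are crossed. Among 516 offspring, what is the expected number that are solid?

Cross: V/v × V/v
Allele dominance: V > v^f > v^b > v
Offspring genotypes: 1 V/V, 2 V/v, 1 v/v
Phenotype counts: 3 solid, 1 unmarked
solid: 3 out of 4 → fraction 3/4
Expected count = 3/4 × 516 = 387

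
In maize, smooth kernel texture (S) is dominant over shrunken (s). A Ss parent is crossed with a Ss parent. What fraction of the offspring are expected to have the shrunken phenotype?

Punnett square for Ss × Ss:
Offspring genotypes: 1 SS, 2 Ss, 1 ss
Total offspring: 4
Count with target: 1
Probability: 1/4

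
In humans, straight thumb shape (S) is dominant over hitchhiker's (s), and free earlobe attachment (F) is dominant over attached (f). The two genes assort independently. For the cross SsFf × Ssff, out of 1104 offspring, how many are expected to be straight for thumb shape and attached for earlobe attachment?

Dihybrid cross SsFf × Ssff — consider each gene separately:
thumb shape: Ss × Ss → 1 SS, 2 Ss, 1 ss → 3 S_ : 1 ss (out of 4)
earlobe attachment: Ff × ff → 2 Ff, 2 ff → 2 F_ : 2 ff (out of 4)
Looking for: straight (S_) and attached (ff)
P(straight) = 3/4, P(attached) = 2/4
P(both) = 3/4 × 2/4 = 6/16 = 3/8
Expected count = 3/8 × 1104 = 414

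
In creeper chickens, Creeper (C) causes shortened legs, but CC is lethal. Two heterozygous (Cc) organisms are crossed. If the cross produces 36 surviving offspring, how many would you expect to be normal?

Cross: Cc × Cc
Punnett square offspring (before lethality): 1 CC, 2 Cc, 1 cc
The CC genotype is lethal (embryos die); surviving offspring: 2 Cc, 1 cc
normal: 1 out of 3 → fraction 1/3
Expected count = 1/3 × 36 = 12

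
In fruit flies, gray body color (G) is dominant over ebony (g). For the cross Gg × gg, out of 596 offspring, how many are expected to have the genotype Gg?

Punnett square for Gg × gg:
Offspring genotypes: 2 Gg, 2 gg
Total offspring: 4
Count with target: 2
Probability: 2/4 = 1/2
Expected count = 1/2 × 596 = 298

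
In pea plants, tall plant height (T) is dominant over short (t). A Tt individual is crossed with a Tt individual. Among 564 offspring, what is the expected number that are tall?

Punnett square for Tt × Tt:
Offspring genotypes: 1 TT, 2 Tt, 1 tt
tall: 3, short: 1
tall: 3 out of 4 → fraction 3/4
Expected count = 3/4 × 564 = 423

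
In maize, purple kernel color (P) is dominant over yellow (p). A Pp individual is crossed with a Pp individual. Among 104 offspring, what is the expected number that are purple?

Punnett square for Pp × Pp:
Offspring genotypes: 1 PP, 2 Pp, 1 pp
purple: 3, yellow: 1
purple: 3 out of 4 → fraction 3/4
Expected count = 3/4 × 104 = 78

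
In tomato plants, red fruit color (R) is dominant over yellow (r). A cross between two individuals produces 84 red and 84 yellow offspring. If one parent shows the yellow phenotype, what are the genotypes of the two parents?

Observed offspring: 84 red, 84 yellow
The observed ratio simplifies to 1:1. One parent shows yellow, so its genotype must be rr. A 1:1 offspring split requires the other parent to be heterozygous (Rr).
Parent genotypes: rr × Rr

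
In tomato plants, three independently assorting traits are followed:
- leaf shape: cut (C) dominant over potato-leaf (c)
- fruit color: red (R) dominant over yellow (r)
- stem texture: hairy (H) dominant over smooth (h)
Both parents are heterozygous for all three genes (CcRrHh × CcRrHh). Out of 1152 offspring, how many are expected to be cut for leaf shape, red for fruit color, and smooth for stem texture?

Trihybrid cross: CcRrHh × CcRrHh
Each trait segregates independently with a 3:1 phenotypic ratio, so each gene contributes 3/4 (dominant) or 1/4 (recessive).
Target: cut (leaf shape), red (fruit color), smooth (stem texture)
Probability = product of independent per-trait probabilities
= 3/4 × 3/4 × 1/4 = 9/64
Expected count = 9/64 × 1152 = 162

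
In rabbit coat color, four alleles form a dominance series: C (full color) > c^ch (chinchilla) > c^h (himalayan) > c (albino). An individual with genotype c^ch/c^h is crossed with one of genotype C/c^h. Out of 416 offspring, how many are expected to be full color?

Cross: c^ch/c^h × C/c^h
Allele dominance: C > c^ch > c^h > c
Offspring genotypes: 1 C/c^ch, 1 c^ch/c^h, 1 C/c^h, 1 c^h/c^h
Phenotype counts: 2 full color, 1 chinchilla, 1 himalayan
full color: 2 out of 4 → fraction 1/2
Expected count = 1/2 × 416 = 208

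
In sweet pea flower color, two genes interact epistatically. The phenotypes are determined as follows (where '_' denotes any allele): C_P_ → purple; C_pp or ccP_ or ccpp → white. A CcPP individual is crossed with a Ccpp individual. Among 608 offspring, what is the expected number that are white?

Cross: CcPP × Ccpp — consider each gene separately:
C gene: Cc × Cc → 1 CC, 2 Cc, 1 cc → 3 C_ : 1 cc (out of 4)
P gene: PP × pp → 4 Pp → 4 P_ (out of 4)
Genotype classes (out of 4 × 4 = 16): C_P_ = 3×4 = 12; ccP_ = 1×4 = 4
Apply the phenotype rules: C_P_ (12) → purple; ccP_ (4) → white
Phenotype counts (out of 16): 12 purple, 4 white
white: 4 out of 16 → fraction 1/4
Expected count = 1/4 × 608 = 152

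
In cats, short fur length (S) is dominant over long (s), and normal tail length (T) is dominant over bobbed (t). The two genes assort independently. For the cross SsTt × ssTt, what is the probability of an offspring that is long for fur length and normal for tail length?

Dihybrid cross SsTt × ssTt — consider each gene separately:
fur length: Ss × ss → 2 Ss, 2 ss → 2 S_ : 2 ss (out of 4)
tail length: Tt × Tt → 1 TT, 2 Tt, 1 tt → 3 T_ : 1 tt (out of 4)
Looking for: long (ss) and normal (T_)
P(long) = 2/4, P(normal) = 3/4
P(both) = 2/4 × 3/4 = 6/16 = 3/8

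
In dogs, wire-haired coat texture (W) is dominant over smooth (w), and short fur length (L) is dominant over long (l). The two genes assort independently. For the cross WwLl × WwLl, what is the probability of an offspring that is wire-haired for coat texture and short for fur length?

Dihybrid cross WwLl × WwLl — consider each gene separately:
coat texture: Ww × Ww → 1 WW, 2 Ww, 1 ww → 3 W_ : 1 ww (out of 4)
fur length: Ll × Ll → 1 LL, 2 Ll, 1 ll → 3 L_ : 1 ll (out of 4)
Looking for: wire-haired (W_) and short (L_)
P(wire-haired) = 3/4, P(short) = 3/4
P(both) = 3/4 × 3/4 = 9/16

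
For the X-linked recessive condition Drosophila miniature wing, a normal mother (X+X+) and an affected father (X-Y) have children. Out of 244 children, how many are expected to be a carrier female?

Cross: X+X+ × X-Y
Offspring: 2 X+X-, 2 X+Y
Probability of a carrier female: 2/4 = 1/2
Expected count = 1/2 × 244 = 122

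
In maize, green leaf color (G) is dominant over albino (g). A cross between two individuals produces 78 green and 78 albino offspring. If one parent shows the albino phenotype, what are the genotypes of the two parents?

Observed offspring: 78 green, 78 albino
The observed ratio simplifies to 1:1. One parent shows albino, so its genotype must be gg. A 1:1 offspring split requires the other parent to be heterozygous (Gg).
Parent genotypes: gg × Gg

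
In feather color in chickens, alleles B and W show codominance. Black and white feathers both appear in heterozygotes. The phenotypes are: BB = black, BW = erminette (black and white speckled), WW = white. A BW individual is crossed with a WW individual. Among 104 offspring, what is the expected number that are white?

Punnett square for BW × WW:
Offspring genotypes: 2 BW, 2 WW
Phenotype counts: 2 erminette (black and white speckled), 2 white
white: 2 out of 4 → fraction 1/2
Expected count = 1/2 × 104 = 52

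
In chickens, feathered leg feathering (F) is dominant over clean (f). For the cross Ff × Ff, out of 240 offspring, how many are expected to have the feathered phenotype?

Punnett square for Ff × Ff:
Offspring genotypes: 1 FF, 2 Ff, 1 ff
Total offspring: 4
Count with target: 3
Probability: 3/4
Expected count = 3/4 × 240 = 180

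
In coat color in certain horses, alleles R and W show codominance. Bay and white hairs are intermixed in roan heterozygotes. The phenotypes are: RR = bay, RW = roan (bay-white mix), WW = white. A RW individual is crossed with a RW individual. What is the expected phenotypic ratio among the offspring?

Punnett square for RW × RW:
Offspring genotypes: 1 RR, 2 RW, 1 WW
Phenotype counts: 1 bay, 2 roan (bay-white mix), 1 white
Ratio: 1 bay : 2 roan (bay-white mix) : 1 white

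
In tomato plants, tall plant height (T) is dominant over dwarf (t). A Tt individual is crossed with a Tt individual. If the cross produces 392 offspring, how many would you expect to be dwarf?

Punnett square for Tt × Tt:
Offspring genotypes: 1 TT, 2 Tt, 1 tt
tall: 3, dwarf: 1
dwarf: 1 out of 4 → fraction 1/4
Expected count = 1/4 × 392 = 98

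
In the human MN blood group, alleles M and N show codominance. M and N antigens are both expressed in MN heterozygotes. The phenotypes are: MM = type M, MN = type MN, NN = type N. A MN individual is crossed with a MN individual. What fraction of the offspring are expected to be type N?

Punnett square for MN × MN:
Offspring genotypes: 1 MM, 2 MN, 1 NN
Phenotype counts: 1 type M, 2 type MN, 1 type N
type N: 1 out of 4
Probability: 1/4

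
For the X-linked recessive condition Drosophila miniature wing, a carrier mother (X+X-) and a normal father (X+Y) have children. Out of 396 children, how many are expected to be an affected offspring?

Cross: X+X- × X+Y
Offspring: 1 X+X+, 1 X+Y, 1 X+X-, 1 X-Y
Probability of an affected offspring: 1/4
Expected count = 1/4 × 396 = 99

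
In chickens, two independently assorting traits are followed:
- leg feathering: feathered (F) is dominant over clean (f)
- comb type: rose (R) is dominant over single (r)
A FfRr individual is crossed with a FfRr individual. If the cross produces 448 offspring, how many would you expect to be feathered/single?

Dihybrid cross FfRr × FfRr — consider each gene separately:
leg feathering: Ff × Ff → 1 FF, 2 Ff, 1 ff → 3 F_ : 1 ff (out of 4)
comb type: Rr × Rr → 1 RR, 2 Rr, 1 rr → 3 R_ : 1 rr (out of 4)
Combine (counts out of 4 × 4 = 16): feathered/rose (F_R_) = 3×3 = 9; feathered/single (F_rr) = 3×1 = 3; clean/rose (ffR_) = 1×3 = 3; clean/single (ffrr) = 1×1 = 1
Phenotype counts (out of 16): 9 feathered/rose, 3 feathered/single, 3 clean/rose, 1 clean/single
feathered/single: 3 out of 16 → fraction 3/16
Expected count = 3/16 × 448 = 84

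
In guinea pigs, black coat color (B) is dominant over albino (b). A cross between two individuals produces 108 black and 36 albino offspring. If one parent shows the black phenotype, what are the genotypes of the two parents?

Observed offspring: 108 black, 36 albino
The observed ratio simplifies to 3:1. Albino (bb) offspring appear, so each parent must contribute one b allele. The parent stated to show black carries B, so it is Bb. The other parent is then either Bb or bb: Bb × bb would give a 1:1 split, whereas Bb × Bb gives 3:1 — matching the data. So both parents are heterozygous (Bb × Bb).
Parent genotypes: Bb × Bb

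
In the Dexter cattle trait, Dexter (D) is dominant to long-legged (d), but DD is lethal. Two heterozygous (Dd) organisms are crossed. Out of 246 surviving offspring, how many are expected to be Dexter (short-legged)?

Cross: Dd × Dd
Punnett square offspring (before lethality): 1 DD, 2 Dd, 1 dd
The DD genotype is lethal (embryos die); surviving offspring: 2 Dd, 1 dd
Dexter (short-legged): 2 out of 3 → fraction 2/3
Expected count = 2/3 × 246 = 164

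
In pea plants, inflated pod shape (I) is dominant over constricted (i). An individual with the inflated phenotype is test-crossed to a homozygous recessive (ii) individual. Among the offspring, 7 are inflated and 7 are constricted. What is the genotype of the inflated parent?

Test cross: ? × ii
Offspring: 7 inflated, 7 constricted — approximately 1:1.
A 1:1 ratio in a test cross indicates the unknown parent is heterozygous (Ii).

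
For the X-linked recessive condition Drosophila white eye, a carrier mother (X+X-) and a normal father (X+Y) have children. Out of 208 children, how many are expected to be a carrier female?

Cross: X+X- × X+Y
Offspring: 1 X+X+, 1 X+Y, 1 X+X-, 1 X-Y
Probability of a carrier female: 1/4
Expected count = 1/4 × 208 = 52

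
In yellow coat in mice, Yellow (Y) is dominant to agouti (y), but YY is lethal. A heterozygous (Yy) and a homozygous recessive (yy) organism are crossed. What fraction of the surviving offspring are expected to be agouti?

Cross: Yy × yy
Punnett square offspring (before lethality): 2 Yy, 2 yy
No YY offspring are produced in this cross.
agouti: 2 out of 4
Probability: 2/4 = 1/2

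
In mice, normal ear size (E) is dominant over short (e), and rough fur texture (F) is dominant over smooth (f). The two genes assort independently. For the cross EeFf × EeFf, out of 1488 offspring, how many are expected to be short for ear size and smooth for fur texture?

Dihybrid cross EeFf × EeFf — consider each gene separately:
ear size: Ee × Ee → 1 EE, 2 Ee, 1 ee → 3 E_ : 1 ee (out of 4)
fur texture: Ff × Ff → 1 FF, 2 Ff, 1 ff → 3 F_ : 1 ff (out of 4)
Looking for: short (ee) and smooth (ff)
P(short) = 1/4, P(smooth) = 1/4
P(both) = 1/4 × 1/4 = 1/16
Expected count = 1/16 × 1488 = 93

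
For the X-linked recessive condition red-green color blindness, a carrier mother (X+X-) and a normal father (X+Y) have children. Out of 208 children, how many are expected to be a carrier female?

Cross: X+X- × X+Y
Offspring: 1 X+X+, 1 X+Y, 1 X+X-, 1 X-Y
Probability of a carrier female: 1/4
Expected count = 1/4 × 208 = 52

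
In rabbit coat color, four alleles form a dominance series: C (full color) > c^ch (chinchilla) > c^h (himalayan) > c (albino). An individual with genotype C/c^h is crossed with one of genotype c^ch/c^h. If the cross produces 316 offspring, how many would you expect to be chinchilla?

Cross: C/c^h × c^ch/c^h
Allele dominance: C > c^ch > c^h > c
Offspring genotypes: 1 C/c^ch, 1 C/c^h, 1 c^ch/c^h, 1 c^h/c^h
Phenotype counts: 2 full color, 1 chinchilla, 1 himalayan
chinchilla: 1 out of 4 → fraction 1/4
Expected count = 1/4 × 316 = 79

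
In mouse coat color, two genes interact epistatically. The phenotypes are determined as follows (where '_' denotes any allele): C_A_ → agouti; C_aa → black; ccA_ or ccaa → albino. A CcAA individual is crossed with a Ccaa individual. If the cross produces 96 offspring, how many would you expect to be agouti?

Cross: CcAA × Ccaa — consider each gene separately:
C gene: Cc × Cc → 1 CC, 2 Cc, 1 cc → 3 C_ : 1 cc (out of 4)
A gene: AA × aa → 4 Aa → 4 A_ (out of 4)
Genotype classes (out of 4 × 4 = 16): C_A_ = 3×4 = 12; ccA_ = 1×4 = 4
Apply the phenotype rules: C_A_ (12) → agouti; ccA_ (4) → albino
Phenotype counts (out of 16): 12 agouti, 4 albino
agouti: 12 out of 16 → fraction 3/4
Expected count = 3/4 × 96 = 72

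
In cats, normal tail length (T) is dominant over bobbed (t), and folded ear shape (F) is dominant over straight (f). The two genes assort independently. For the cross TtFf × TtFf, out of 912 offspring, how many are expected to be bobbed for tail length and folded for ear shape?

Dihybrid cross TtFf × TtFf — consider each gene separately:
tail length: Tt × Tt → 1 TT, 2 Tt, 1 tt → 3 T_ : 1 tt (out of 4)
ear shape: Ff × Ff → 1 FF, 2 Ff, 1 ff → 3 F_ : 1 ff (out of 4)
Looking for: bobbed (tt) and folded (F_)
P(bobbed) = 1/4, P(folded) = 3/4
P(both) = 1/4 × 3/4 = 3/16
Expected count = 3/16 × 912 = 171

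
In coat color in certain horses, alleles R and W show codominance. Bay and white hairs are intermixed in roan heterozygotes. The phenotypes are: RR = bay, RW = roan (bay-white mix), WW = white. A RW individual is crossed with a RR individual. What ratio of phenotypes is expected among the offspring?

Punnett square for RW × RR:
Offspring genotypes: 2 RR, 2 RW
Phenotype counts: 2 bay, 2 roan (bay-white mix)
Ratio: 1 bay : 1 roan (bay-white mix)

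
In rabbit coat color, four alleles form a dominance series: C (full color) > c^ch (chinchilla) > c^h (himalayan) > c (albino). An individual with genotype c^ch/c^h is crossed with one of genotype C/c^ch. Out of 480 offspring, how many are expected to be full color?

Cross: c^ch/c^h × C/c^ch
Allele dominance: C > c^ch > c^h > c
Offspring genotypes: 1 C/c^ch, 1 c^ch/c^ch, 1 C/c^h, 1 c^ch/c^h
Phenotype counts: 2 full color, 2 chinchilla
full color: 2 out of 4 → fraction 1/2
Expected count = 1/2 × 480 = 240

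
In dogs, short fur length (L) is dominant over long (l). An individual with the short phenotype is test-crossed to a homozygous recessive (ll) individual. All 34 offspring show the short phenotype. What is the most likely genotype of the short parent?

Test cross: ? × ll
All offspring are short.
If the unknown parent were heterozygous (Ll), about half of 34 offspring would be long; none are. The unknown parent is most likely homozygous dominant (LL).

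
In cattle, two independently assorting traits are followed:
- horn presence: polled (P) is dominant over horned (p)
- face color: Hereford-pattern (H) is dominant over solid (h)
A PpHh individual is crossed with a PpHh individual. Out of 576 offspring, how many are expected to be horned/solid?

Dihybrid cross PpHh × PpHh — consider each gene separately:
horn presence: Pp × Pp → 1 PP, 2 Pp, 1 pp → 3 P_ : 1 pp (out of 4)
face color: Hh × Hh → 1 HH, 2 Hh, 1 hh → 3 H_ : 1 hh (out of 4)
Combine (counts out of 4 × 4 = 16): polled/Hereford-pattern (P_H_) = 3×3 = 9; polled/solid (P_hh) = 3×1 = 3; horned/Hereford-pattern (ppH_) = 1×3 = 3; horned/solid (pphh) = 1×1 = 1
Phenotype counts (out of 16): 9 polled/Hereford-pattern, 3 polled/solid, 3 horned/Hereford-pattern, 1 horned/solid
horned/solid: 1 out of 16 → fraction 1/16
Expected count = 1/16 × 576 = 36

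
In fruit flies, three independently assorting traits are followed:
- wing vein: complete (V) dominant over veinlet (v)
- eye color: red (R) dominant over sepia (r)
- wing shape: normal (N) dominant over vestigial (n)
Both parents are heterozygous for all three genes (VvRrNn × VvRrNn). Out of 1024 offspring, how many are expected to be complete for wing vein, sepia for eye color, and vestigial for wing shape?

Trihybrid cross: VvRrNn × VvRrNn
Each trait segregates independently with a 3:1 phenotypic ratio, so each gene contributes 3/4 (dominant) or 1/4 (recessive).
Target: complete (wing vein), sepia (eye color), vestigial (wing shape)
Probability = product of independent per-trait probabilities
= 3/4 × 1/4 × 1/4 = 3/64
Expected count = 3/64 × 1024 = 48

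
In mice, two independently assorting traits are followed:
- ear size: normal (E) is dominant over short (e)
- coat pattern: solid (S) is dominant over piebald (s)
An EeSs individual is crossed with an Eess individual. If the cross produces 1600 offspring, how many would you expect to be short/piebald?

Dihybrid cross EeSs × Eess — consider each gene separately:
ear size: Ee × Ee → 1 EE, 2 Ee, 1 ee → 3 E_ : 1 ee (out of 4)
coat pattern: Ss × ss → 2 Ss, 2 ss → 2 S_ : 2 ss (out of 4)
Combine (counts out of 4 × 4 = 16): normal/solid (E_S_) = 3×2 = 6; normal/piebald (E_ss) = 3×2 = 6; short/solid (eeS_) = 1×2 = 2; short/piebald (eess) = 1×2 = 2
Phenotype counts (out of 16): 6 normal/solid, 6 normal/piebald, 2 short/solid, 2 short/piebald
short/piebald: 2 out of 16 → fraction 1/8
Expected count = 1/8 × 1600 = 200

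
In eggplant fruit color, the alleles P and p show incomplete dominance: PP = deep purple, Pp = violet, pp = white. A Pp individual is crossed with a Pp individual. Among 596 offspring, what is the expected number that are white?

Punnett square for Pp × Pp:
Offspring genotypes: 1 PP, 2 Pp, 1 pp
Phenotype counts: 1 deep purple, 2 violet, 1 white
white: 1 out of 4 → fraction 1/4
Expected count = 1/4 × 596 = 149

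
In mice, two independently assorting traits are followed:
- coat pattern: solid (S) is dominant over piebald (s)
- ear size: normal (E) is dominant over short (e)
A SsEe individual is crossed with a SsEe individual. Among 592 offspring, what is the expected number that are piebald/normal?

Dihybrid cross SsEe × SsEe — consider each gene separately:
coat pattern: Ss × Ss → 1 SS, 2 Ss, 1 ss → 3 S_ : 1 ss (out of 4)
ear size: Ee × Ee → 1 EE, 2 Ee, 1 ee → 3 E_ : 1 ee (out of 4)
Combine (counts out of 4 × 4 = 16): solid/normal (S_E_) = 3×3 = 9; solid/short (S_ee) = 3×1 = 3; piebald/normal (ssE_) = 1×3 = 3; piebald/short (ssee) = 1×1 = 1
Phenotype counts (out of 16): 9 solid/normal, 3 solid/short, 3 piebald/normal, 1 piebald/short
piebald/normal: 3 out of 16 → fraction 3/16
Expected count = 3/16 × 592 = 111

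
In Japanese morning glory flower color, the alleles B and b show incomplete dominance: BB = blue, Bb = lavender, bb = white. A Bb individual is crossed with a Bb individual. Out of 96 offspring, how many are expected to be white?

Punnett square for Bb × Bb:
Offspring genotypes: 1 BB, 2 Bb, 1 bb
Phenotype counts: 1 blue, 2 lavender, 1 white
white: 1 out of 4 → fraction 1/4
Expected count = 1/4 × 96 = 24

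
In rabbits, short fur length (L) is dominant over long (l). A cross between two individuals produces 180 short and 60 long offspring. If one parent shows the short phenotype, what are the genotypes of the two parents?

Observed offspring: 180 short, 60 long
The observed ratio simplifies to 3:1. Long (ll) offspring appear, so each parent must contribute one l allele. The parent stated to show short carries L, so it is Ll. The other parent is then either Ll or ll: Ll × ll would give a 1:1 split, whereas Ll × Ll gives 3:1 — matching the data. So both parents are heterozygous (Ll × Ll).
Parent genotypes: Ll × Ll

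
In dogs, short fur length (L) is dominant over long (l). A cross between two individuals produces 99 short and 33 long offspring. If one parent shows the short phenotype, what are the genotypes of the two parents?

Observed offspring: 99 short, 33 long
The observed ratio simplifies to 3:1. Long (ll) offspring appear, so each parent must contribute one l allele. The parent stated to show short carries L, so it is Ll. The other parent is then either Ll or ll: Ll × ll would give a 1:1 split, whereas Ll × Ll gives 3:1 — matching the data. So both parents are heterozygous (Ll × Ll).
Parent genotypes: Ll × Ll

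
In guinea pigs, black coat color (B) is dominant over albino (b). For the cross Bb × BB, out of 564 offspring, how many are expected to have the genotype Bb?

Punnett square for Bb × BB:
Offspring genotypes: 2 BB, 2 Bb
Total offspring: 4
Count with target: 2
Probability: 2/4 = 1/2
Expected count = 1/2 × 564 = 282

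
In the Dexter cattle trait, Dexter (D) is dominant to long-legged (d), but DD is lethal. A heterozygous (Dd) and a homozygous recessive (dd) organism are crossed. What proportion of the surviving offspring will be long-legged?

Cross: Dd × dd
Punnett square offspring (before lethality): 2 Dd, 2 dd
No DD offspring are produced in this cross.
long-legged: 2 out of 4
Probability: 2/4 = 1/2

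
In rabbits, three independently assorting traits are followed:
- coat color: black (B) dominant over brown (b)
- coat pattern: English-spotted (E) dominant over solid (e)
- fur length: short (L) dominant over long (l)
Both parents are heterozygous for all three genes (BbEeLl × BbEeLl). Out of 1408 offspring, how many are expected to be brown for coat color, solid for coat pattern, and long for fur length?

Trihybrid cross: BbEeLl × BbEeLl
Each trait segregates independently with a 3:1 phenotypic ratio, so each gene contributes 3/4 (dominant) or 1/4 (recessive).
Target: brown (coat color), solid (coat pattern), long (fur length)
Probability = product of independent per-trait probabilities
= 1/4 × 1/4 × 1/4 = 1/64
Expected count = 1/64 × 1408 = 22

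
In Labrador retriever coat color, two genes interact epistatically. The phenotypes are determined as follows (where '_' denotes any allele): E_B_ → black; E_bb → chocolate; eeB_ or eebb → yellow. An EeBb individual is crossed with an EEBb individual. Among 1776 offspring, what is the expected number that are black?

Cross: EeBb × EEBb — consider each gene separately:
E gene: Ee × EE → 2 EE, 2 Ee → 4 E_ (out of 4)
B gene: Bb × Bb → 1 BB, 2 Bb, 1 bb → 3 B_ : 1 bb (out of 4)
Genotype classes (out of 4 × 4 = 16): E_B_ = 4×3 = 12; E_bb = 4×1 = 4
Apply the phenotype rules: E_B_ (12) → black; E_bb (4) → chocolate
Phenotype counts (out of 16): 12 black, 4 chocolate
black: 12 out of 16 → fraction 3/4
Expected count = 3/4 × 1776 = 1332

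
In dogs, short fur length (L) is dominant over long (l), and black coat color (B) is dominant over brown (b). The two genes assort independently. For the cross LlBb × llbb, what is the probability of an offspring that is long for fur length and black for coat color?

Dihybrid cross LlBb × llbb — consider each gene separately:
fur length: Ll × ll → 2 Ll, 2 ll → 2 L_ : 2 ll (out of 4)
coat color: Bb × bb → 2 Bb, 2 bb → 2 B_ : 2 bb (out of 4)
Looking for: long (ll) and black (B_)
P(long) = 2/4, P(black) = 2/4
P(both) = 2/4 × 2/4 = 4/16 = 1/4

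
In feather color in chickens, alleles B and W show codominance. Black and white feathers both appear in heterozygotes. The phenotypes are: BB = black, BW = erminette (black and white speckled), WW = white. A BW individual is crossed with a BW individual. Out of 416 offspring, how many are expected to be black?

Punnett square for BW × BW:
Offspring genotypes: 1 BB, 2 BW, 1 WW
Phenotype counts: 1 black, 2 erminette (black and white speckled), 1 white
black: 1 out of 4 → fraction 1/4
Expected count = 1/4 × 416 = 104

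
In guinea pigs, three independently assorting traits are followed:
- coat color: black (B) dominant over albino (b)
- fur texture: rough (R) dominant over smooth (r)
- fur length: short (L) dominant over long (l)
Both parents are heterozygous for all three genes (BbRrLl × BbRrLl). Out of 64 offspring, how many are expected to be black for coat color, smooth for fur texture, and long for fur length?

Trihybrid cross: BbRrLl × BbRrLl
Each trait segregates independently with a 3:1 phenotypic ratio, so each gene contributes 3/4 (dominant) or 1/4 (recessive).
Target: black (coat color), smooth (fur texture), long (fur length)
Probability = product of independent per-trait probabilities
= 3/4 × 1/4 × 1/4 = 3/64
Expected count = 3/64 × 64 = 3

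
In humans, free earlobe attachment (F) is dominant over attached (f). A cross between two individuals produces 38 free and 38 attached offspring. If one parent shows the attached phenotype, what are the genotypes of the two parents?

Observed offspring: 38 free, 38 attached
The observed ratio simplifies to 1:1. One parent shows attached, so its genotype must be ff. A 1:1 offspring split requires the other parent to be heterozygous (Ff).
Parent genotypes: ff × Ff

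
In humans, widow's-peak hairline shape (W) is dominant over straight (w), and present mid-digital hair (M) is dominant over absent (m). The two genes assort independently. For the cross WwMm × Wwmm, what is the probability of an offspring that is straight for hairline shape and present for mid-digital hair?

Dihybrid cross WwMm × Wwmm — consider each gene separately:
hairline shape: Ww × Ww → 1 WW, 2 Ww, 1 ww → 3 W_ : 1 ww (out of 4)
mid-digital hair: Mm × mm → 2 Mm, 2 mm → 2 M_ : 2 mm (out of 4)
Looking for: straight (ww) and present (M_)
P(straight) = 1/4, P(present) = 2/4
P(both) = 1/4 × 2/4 = 2/16 = 1/8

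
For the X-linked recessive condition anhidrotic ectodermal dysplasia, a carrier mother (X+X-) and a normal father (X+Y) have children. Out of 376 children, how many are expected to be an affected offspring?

Cross: X+X- × X+Y
Offspring: 1 X+X+, 1 X+Y, 1 X+X-, 1 X-Y
Probability of an affected offspring: 1/4
Expected count = 1/4 × 376 = 94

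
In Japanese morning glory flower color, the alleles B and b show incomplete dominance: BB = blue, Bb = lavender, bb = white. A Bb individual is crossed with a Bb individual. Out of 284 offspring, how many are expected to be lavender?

Punnett square for Bb × Bb:
Offspring genotypes: 1 BB, 2 Bb, 1 bb
Phenotype counts: 1 blue, 2 lavender, 1 white
lavender: 2 out of 4 → fraction 1/2
Expected count = 1/2 × 284 = 142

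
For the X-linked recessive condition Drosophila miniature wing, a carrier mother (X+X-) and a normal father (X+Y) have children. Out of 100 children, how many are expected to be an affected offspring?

Cross: X+X- × X+Y
Offspring: 1 X+X+, 1 X+Y, 1 X+X-, 1 X-Y
Probability of an affected offspring: 1/4
Expected count = 1/4 × 100 = 25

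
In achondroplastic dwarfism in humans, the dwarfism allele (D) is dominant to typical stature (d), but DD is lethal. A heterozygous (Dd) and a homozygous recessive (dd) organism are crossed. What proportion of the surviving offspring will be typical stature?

Cross: Dd × dd
Punnett square offspring (before lethality): 2 Dd, 2 dd
No DD offspring are produced in this cross.
typical stature: 2 out of 4
Probability: 2/4 = 1/2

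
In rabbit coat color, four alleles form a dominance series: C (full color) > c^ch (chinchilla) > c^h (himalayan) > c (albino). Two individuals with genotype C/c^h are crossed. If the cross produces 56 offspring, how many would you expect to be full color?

Cross: C/c^h × C/c^h
Allele dominance: C > c^ch > c^h > c
Offspring genotypes: 1 C/C, 2 C/c^h, 1 c^h/c^h
Phenotype counts: 3 full color, 1 himalayan
full color: 3 out of 4 → fraction 3/4
Expected count = 3/4 × 56 = 42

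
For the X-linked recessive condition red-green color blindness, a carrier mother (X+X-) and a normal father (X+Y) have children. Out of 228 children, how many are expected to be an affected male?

Cross: X+X- × X+Y
Offspring: 1 X+X+, 1 X+Y, 1 X+X-, 1 X-Y
Probability of an affected male: 1/4
Expected count = 1/4 × 228 = 57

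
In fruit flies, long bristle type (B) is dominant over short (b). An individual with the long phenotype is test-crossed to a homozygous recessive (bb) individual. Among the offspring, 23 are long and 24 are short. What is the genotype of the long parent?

Test cross: ? × bb
Offspring: 23 long, 24 short — approximately 1:1.
A 1:1 ratio in a test cross indicates the unknown parent is heterozygous (Bb).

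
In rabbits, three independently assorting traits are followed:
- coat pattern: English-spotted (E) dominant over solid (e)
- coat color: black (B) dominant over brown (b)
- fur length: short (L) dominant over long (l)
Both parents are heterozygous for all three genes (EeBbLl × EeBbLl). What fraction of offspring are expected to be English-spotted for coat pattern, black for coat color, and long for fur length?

Trihybrid cross: EeBbLl × EeBbLl
Each trait segregates independently with a 3:1 phenotypic ratio, so each gene contributes 3/4 (dominant) or 1/4 (recessive).
Target: English-spotted (coat pattern), black (coat color), long (fur length)
Probability = product of independent per-trait probabilities
= 3/4 × 3/4 × 1/4 = 9/64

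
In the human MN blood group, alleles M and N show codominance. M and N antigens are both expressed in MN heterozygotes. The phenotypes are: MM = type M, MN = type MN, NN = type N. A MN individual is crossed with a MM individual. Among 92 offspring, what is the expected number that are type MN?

Punnett square for MN × MM:
Offspring genotypes: 2 MM, 2 MN
Phenotype counts: 2 type M, 2 type MN
type MN: 2 out of 4 → fraction 1/2
Expected count = 1/2 × 92 = 46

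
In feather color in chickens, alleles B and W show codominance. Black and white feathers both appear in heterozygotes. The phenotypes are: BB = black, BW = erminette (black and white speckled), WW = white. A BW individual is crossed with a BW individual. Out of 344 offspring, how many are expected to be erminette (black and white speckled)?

Punnett square for BW × BW:
Offspring genotypes: 1 BB, 2 BW, 1 WW
Phenotype counts: 1 black, 2 erminette (black and white speckled), 1 white
erminette (black and white speckled): 2 out of 4 → fraction 1/2
Expected count = 1/2 × 344 = 172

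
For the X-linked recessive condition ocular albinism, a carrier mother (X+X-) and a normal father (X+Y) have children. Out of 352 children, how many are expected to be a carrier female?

Cross: X+X- × X+Y
Offspring: 1 X+X+, 1 X+Y, 1 X+X-, 1 X-Y
Probability of a carrier female: 1/4
Expected count = 1/4 × 352 = 88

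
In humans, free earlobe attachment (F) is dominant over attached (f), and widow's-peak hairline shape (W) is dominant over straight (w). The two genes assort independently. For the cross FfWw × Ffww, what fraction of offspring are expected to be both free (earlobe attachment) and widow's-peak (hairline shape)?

Dihybrid cross FfWw × Ffww — consider each gene separately:
earlobe attachment: Ff × Ff → 1 FF, 2 Ff, 1 ff → 3 F_ : 1 ff (out of 4)
hairline shape: Ww × ww → 2 Ww, 2 ww → 2 W_ : 2 ww (out of 4)
Looking for: free (F_) and widow's-peak (W_)
P(free) = 3/4, P(widow's-peak) = 2/4
P(both) = 3/4 × 2/4 = 6/16 = 3/8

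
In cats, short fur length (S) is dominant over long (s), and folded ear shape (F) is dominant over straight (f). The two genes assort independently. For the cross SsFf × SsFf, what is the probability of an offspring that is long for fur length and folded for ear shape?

Dihybrid cross SsFf × SsFf — consider each gene separately:
fur length: Ss × Ss → 1 SS, 2 Ss, 1 ss → 3 S_ : 1 ss (out of 4)
ear shape: Ff × Ff → 1 FF, 2 Ff, 1 ff → 3 F_ : 1 ff (out of 4)
Looking for: long (ss) and folded (F_)
P(long) = 1/4, P(folded) = 3/4
P(both) = 1/4 × 3/4 = 3/16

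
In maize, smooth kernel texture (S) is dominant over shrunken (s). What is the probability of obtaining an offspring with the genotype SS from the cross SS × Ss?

Punnett square for SS × Ss:
Offspring genotypes: 2 SS, 2 Ss
Total offspring: 4
Count with target: 2
Probability: 2/4 = 1/2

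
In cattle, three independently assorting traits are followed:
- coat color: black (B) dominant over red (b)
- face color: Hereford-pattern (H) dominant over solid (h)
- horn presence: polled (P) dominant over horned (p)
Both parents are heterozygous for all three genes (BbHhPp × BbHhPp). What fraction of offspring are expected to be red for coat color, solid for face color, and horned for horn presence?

Trihybrid cross: BbHhPp × BbHhPp
Each trait segregates independently with a 3:1 phenotypic ratio, so each gene contributes 3/4 (dominant) or 1/4 (recessive).
Target: red (coat color), solid (face color), horned (horn presence)
Probability = product of independent per-trait probabilities
= 1/4 × 1/4 × 1/4 = 1/64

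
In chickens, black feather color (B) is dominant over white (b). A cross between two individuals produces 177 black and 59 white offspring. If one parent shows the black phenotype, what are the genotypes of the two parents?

Observed offspring: 177 black, 59 white
The observed ratio simplifies to 3:1. White (bb) offspring appear, so each parent must contribute one b allele. The parent stated to show black carries B, so it is Bb. The other parent is then either Bb or bb: Bb × bb would give a 1:1 split, whereas Bb × Bb gives 3:1 — matching the data. So both parents are heterozygous (Bb × Bb).
Parent genotypes: Bb × Bb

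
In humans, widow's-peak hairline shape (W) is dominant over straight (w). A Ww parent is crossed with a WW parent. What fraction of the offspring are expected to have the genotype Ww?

Punnett square for Ww × WW:
Offspring genotypes: 2 WW, 2 Ww
Total offspring: 4
Count with target: 2
Probability: 2/4 = 1/2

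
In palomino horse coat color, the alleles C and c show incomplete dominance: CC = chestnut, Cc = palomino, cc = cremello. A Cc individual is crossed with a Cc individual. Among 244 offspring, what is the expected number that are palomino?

Punnett square for Cc × Cc:
Offspring genotypes: 1 CC, 2 Cc, 1 cc
Phenotype counts: 1 chestnut, 2 palomino, 1 cremello
palomino: 2 out of 4 → fraction 1/2
Expected count = 1/2 × 244 = 122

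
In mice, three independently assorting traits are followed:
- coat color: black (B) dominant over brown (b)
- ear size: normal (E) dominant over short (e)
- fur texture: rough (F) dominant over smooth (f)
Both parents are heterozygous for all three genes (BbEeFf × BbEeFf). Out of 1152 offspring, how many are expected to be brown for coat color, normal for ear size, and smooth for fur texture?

Trihybrid cross: BbEeFf × BbEeFf
Each trait segregates independently with a 3:1 phenotypic ratio, so each gene contributes 3/4 (dominant) or 1/4 (recessive).
Target: brown (coat color), normal (ear size), smooth (fur texture)
Probability = product of independent per-trait probabilities
= 1/4 × 3/4 × 1/4 = 3/64
Expected count = 3/64 × 1152 = 54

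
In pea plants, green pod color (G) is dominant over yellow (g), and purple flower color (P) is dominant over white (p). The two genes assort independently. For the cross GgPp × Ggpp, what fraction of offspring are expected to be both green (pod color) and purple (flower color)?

Dihybrid cross GgPp × Ggpp — consider each gene separately:
pod color: Gg × Gg → 1 GG, 2 Gg, 1 gg → 3 G_ : 1 gg (out of 4)
flower color: Pp × pp → 2 Pp, 2 pp → 2 P_ : 2 pp (out of 4)
Looking for: green (G_) and purple (P_)
P(green) = 3/4, P(purple) = 2/4
P(both) = 3/4 × 2/4 = 6/16 = 3/8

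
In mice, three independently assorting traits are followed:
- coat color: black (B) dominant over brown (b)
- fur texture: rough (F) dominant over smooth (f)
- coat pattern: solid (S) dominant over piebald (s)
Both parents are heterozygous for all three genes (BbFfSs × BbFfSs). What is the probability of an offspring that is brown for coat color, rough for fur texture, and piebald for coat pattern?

Trihybrid cross: BbFfSs × BbFfSs
Each trait segregates independently with a 3:1 phenotypic ratio, so each gene contributes 3/4 (dominant) or 1/4 (recessive).
Target: brown (coat color), rough (fur texture), piebald (coat pattern)
Probability = product of independent per-trait probabilities
= 1/4 × 3/4 × 1/4 = 3/64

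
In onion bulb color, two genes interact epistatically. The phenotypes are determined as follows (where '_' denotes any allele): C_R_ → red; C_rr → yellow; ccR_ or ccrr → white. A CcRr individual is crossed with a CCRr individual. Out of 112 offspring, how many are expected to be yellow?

Cross: CcRr × CCRr — consider each gene separately:
C gene: Cc × CC → 2 CC, 2 Cc → 4 C_ (out of 4)
R gene: Rr × Rr → 1 RR, 2 Rr, 1 rr → 3 R_ : 1 rr (out of 4)
Genotype classes (out of 4 × 4 = 16): C_R_ = 4×3 = 12; C_rr = 4×1 = 4
Apply the phenotype rules: C_R_ (12) → red; C_rr (4) → yellow
Phenotype counts (out of 16): 12 red, 4 yellow
yellow: 4 out of 16 → fraction 1/4
Expected count = 1/4 × 112 = 28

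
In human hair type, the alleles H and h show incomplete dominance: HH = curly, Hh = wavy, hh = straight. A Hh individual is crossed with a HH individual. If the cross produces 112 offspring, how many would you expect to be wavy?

Punnett square for Hh × HH:
Offspring genotypes: 2 HH, 2 Hh
Phenotype counts: 2 curly, 2 wavy
wavy: 2 out of 4 → fraction 1/2
Expected count = 1/2 × 112 = 56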